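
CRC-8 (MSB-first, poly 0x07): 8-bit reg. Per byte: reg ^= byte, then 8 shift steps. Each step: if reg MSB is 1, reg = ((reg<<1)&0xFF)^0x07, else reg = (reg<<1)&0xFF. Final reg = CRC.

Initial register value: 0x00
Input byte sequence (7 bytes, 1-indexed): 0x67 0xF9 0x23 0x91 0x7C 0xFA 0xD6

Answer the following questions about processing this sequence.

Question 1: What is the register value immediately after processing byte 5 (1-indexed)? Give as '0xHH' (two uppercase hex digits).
Answer: 0x59

Derivation:
After byte 1 (0x67): reg=0x32
After byte 2 (0xF9): reg=0x7F
After byte 3 (0x23): reg=0x93
After byte 4 (0x91): reg=0x0E
After byte 5 (0x7C): reg=0x59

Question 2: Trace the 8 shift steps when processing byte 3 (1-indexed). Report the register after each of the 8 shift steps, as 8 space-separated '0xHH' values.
Answer: 0xB8 0x77 0xEE 0xDB 0xB1 0x65 0xCA 0x93

Derivation:
After byte 1 (0x67): reg=0x32
After byte 2 (0xF9): reg=0x7F
Register before byte 3: 0x7F
After XOR with byte 0x23: 0x5C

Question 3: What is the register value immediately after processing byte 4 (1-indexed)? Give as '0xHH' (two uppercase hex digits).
Answer: 0x0E

Derivation:
After byte 1 (0x67): reg=0x32
After byte 2 (0xF9): reg=0x7F
After byte 3 (0x23): reg=0x93
After byte 4 (0x91): reg=0x0E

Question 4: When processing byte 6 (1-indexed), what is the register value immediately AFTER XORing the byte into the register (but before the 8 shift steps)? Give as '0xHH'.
Register before byte 6: 0x59
Byte 6: 0xFA
0x59 XOR 0xFA = 0xA3

Answer: 0xA3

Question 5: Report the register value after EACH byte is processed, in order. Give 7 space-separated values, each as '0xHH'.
0x32 0x7F 0x93 0x0E 0x59 0x60 0x0B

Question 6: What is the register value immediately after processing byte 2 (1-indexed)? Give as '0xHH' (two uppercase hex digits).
Answer: 0x7F

Derivation:
After byte 1 (0x67): reg=0x32
After byte 2 (0xF9): reg=0x7F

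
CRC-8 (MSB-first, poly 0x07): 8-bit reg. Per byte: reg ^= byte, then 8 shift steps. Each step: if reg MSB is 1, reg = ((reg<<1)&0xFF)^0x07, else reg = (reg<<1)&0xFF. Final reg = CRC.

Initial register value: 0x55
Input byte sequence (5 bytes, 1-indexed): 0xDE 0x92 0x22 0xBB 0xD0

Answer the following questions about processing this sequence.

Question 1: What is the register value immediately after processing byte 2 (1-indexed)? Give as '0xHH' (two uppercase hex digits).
After byte 1 (0xDE): reg=0xB8
After byte 2 (0x92): reg=0xD6

Answer: 0xD6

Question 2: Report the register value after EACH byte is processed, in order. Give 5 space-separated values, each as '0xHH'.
0xB8 0xD6 0xC2 0x68 0x21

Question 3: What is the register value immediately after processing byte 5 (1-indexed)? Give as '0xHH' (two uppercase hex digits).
Answer: 0x21

Derivation:
After byte 1 (0xDE): reg=0xB8
After byte 2 (0x92): reg=0xD6
After byte 3 (0x22): reg=0xC2
After byte 4 (0xBB): reg=0x68
After byte 5 (0xD0): reg=0x21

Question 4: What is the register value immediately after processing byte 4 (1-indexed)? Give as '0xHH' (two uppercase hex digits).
After byte 1 (0xDE): reg=0xB8
After byte 2 (0x92): reg=0xD6
After byte 3 (0x22): reg=0xC2
After byte 4 (0xBB): reg=0x68

Answer: 0x68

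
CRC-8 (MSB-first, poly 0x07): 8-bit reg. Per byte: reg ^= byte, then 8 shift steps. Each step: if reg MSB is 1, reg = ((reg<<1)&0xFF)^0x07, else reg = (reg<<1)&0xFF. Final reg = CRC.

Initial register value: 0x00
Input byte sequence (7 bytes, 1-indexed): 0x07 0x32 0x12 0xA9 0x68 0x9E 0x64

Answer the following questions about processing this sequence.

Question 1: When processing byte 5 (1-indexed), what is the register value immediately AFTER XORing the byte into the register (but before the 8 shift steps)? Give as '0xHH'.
Answer: 0x16

Derivation:
Register before byte 5: 0x7E
Byte 5: 0x68
0x7E XOR 0x68 = 0x16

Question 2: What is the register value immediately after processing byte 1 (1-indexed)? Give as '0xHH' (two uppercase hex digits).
Answer: 0x15

Derivation:
After byte 1 (0x07): reg=0x15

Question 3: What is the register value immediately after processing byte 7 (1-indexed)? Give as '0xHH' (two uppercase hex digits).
After byte 1 (0x07): reg=0x15
After byte 2 (0x32): reg=0xF5
After byte 3 (0x12): reg=0xBB
After byte 4 (0xA9): reg=0x7E
After byte 5 (0x68): reg=0x62
After byte 6 (0x9E): reg=0xFA
After byte 7 (0x64): reg=0xD3

Answer: 0xD3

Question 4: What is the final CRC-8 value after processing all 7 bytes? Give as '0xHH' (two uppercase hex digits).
After byte 1 (0x07): reg=0x15
After byte 2 (0x32): reg=0xF5
After byte 3 (0x12): reg=0xBB
After byte 4 (0xA9): reg=0x7E
After byte 5 (0x68): reg=0x62
After byte 6 (0x9E): reg=0xFA
After byte 7 (0x64): reg=0xD3

Answer: 0xD3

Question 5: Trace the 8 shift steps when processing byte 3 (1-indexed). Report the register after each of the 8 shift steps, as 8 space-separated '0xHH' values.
After byte 1 (0x07): reg=0x15
After byte 2 (0x32): reg=0xF5
Register before byte 3: 0xF5
After XOR with byte 0x12: 0xE7

Answer: 0xC9 0x95 0x2D 0x5A 0xB4 0x6F 0xDE 0xBB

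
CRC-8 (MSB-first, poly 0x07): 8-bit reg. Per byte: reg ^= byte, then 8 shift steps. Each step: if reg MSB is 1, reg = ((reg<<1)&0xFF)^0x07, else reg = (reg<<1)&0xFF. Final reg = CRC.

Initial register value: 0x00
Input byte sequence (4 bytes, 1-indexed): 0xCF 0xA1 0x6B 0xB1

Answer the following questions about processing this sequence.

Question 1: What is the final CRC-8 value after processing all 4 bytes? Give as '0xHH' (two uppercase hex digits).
Answer: 0x27

Derivation:
After byte 1 (0xCF): reg=0x63
After byte 2 (0xA1): reg=0x40
After byte 3 (0x6B): reg=0xD1
After byte 4 (0xB1): reg=0x27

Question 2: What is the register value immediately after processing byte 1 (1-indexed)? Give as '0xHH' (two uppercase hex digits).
After byte 1 (0xCF): reg=0x63

Answer: 0x63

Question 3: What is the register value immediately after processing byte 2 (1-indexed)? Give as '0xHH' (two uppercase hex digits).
After byte 1 (0xCF): reg=0x63
After byte 2 (0xA1): reg=0x40

Answer: 0x40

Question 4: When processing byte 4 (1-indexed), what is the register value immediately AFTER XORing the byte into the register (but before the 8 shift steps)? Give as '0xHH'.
Register before byte 4: 0xD1
Byte 4: 0xB1
0xD1 XOR 0xB1 = 0x60

Answer: 0x60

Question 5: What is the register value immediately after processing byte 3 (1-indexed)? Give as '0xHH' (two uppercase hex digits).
Answer: 0xD1

Derivation:
After byte 1 (0xCF): reg=0x63
After byte 2 (0xA1): reg=0x40
After byte 3 (0x6B): reg=0xD1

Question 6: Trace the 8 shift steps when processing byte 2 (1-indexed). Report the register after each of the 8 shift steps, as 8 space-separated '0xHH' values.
After byte 1 (0xCF): reg=0x63
Register before byte 2: 0x63
After XOR with byte 0xA1: 0xC2

Answer: 0x83 0x01 0x02 0x04 0x08 0x10 0x20 0x40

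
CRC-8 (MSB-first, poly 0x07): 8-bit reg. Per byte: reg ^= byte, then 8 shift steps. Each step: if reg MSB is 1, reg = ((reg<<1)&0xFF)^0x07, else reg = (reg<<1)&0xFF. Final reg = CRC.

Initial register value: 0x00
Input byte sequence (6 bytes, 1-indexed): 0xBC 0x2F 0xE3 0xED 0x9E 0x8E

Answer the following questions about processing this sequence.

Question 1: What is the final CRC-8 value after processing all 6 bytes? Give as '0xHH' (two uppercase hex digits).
Answer: 0x63

Derivation:
After byte 1 (0xBC): reg=0x3D
After byte 2 (0x2F): reg=0x7E
After byte 3 (0xE3): reg=0xDA
After byte 4 (0xED): reg=0x85
After byte 5 (0x9E): reg=0x41
After byte 6 (0x8E): reg=0x63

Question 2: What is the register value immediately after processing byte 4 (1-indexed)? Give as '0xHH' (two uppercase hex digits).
After byte 1 (0xBC): reg=0x3D
After byte 2 (0x2F): reg=0x7E
After byte 3 (0xE3): reg=0xDA
After byte 4 (0xED): reg=0x85

Answer: 0x85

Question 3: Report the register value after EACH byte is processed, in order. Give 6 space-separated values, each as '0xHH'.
0x3D 0x7E 0xDA 0x85 0x41 0x63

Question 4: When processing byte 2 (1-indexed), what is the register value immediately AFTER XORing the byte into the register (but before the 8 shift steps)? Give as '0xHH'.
Register before byte 2: 0x3D
Byte 2: 0x2F
0x3D XOR 0x2F = 0x12

Answer: 0x12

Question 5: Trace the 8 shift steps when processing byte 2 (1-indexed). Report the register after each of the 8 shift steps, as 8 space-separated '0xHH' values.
After byte 1 (0xBC): reg=0x3D
Register before byte 2: 0x3D
After XOR with byte 0x2F: 0x12

Answer: 0x24 0x48 0x90 0x27 0x4E 0x9C 0x3F 0x7E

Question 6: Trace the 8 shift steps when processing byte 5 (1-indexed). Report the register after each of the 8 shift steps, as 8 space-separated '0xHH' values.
Answer: 0x36 0x6C 0xD8 0xB7 0x69 0xD2 0xA3 0x41

Derivation:
After byte 1 (0xBC): reg=0x3D
After byte 2 (0x2F): reg=0x7E
After byte 3 (0xE3): reg=0xDA
After byte 4 (0xED): reg=0x85
Register before byte 5: 0x85
After XOR with byte 0x9E: 0x1B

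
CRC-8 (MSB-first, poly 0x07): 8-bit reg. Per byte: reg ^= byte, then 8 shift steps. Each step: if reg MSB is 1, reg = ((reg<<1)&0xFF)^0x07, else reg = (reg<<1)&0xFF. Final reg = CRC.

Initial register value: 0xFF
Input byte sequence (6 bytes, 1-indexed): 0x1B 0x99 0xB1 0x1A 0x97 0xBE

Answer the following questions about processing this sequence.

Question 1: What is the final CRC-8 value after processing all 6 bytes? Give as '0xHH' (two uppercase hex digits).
After byte 1 (0x1B): reg=0xB2
After byte 2 (0x99): reg=0xD1
After byte 3 (0xB1): reg=0x27
After byte 4 (0x1A): reg=0xB3
After byte 5 (0x97): reg=0xFC
After byte 6 (0xBE): reg=0xC9

Answer: 0xC9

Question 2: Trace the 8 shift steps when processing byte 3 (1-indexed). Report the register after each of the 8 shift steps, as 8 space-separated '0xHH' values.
After byte 1 (0x1B): reg=0xB2
After byte 2 (0x99): reg=0xD1
Register before byte 3: 0xD1
After XOR with byte 0xB1: 0x60

Answer: 0xC0 0x87 0x09 0x12 0x24 0x48 0x90 0x27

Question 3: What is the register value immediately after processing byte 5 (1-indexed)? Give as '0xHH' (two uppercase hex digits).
After byte 1 (0x1B): reg=0xB2
After byte 2 (0x99): reg=0xD1
After byte 3 (0xB1): reg=0x27
After byte 4 (0x1A): reg=0xB3
After byte 5 (0x97): reg=0xFC

Answer: 0xFC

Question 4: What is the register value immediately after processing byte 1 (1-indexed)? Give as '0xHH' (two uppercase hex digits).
After byte 1 (0x1B): reg=0xB2

Answer: 0xB2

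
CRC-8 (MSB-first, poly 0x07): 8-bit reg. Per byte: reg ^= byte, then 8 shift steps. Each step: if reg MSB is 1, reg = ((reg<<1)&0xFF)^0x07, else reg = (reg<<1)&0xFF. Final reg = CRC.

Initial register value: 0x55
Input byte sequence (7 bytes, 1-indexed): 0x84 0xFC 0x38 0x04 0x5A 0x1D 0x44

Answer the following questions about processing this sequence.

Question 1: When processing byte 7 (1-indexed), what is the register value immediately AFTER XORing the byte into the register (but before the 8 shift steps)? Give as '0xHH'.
Register before byte 7: 0xDD
Byte 7: 0x44
0xDD XOR 0x44 = 0x99

Answer: 0x99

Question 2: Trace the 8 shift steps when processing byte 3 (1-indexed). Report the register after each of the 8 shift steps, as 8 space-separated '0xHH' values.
Answer: 0xDA 0xB3 0x61 0xC2 0x83 0x01 0x02 0x04

Derivation:
After byte 1 (0x84): reg=0x39
After byte 2 (0xFC): reg=0x55
Register before byte 3: 0x55
After XOR with byte 0x38: 0x6D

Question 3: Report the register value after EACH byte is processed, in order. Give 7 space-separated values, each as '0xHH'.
0x39 0x55 0x04 0x00 0x81 0xDD 0xC6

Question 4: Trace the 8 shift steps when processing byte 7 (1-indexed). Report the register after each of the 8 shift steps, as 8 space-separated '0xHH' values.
Answer: 0x35 0x6A 0xD4 0xAF 0x59 0xB2 0x63 0xC6

Derivation:
After byte 1 (0x84): reg=0x39
After byte 2 (0xFC): reg=0x55
After byte 3 (0x38): reg=0x04
After byte 4 (0x04): reg=0x00
After byte 5 (0x5A): reg=0x81
After byte 6 (0x1D): reg=0xDD
Register before byte 7: 0xDD
After XOR with byte 0x44: 0x99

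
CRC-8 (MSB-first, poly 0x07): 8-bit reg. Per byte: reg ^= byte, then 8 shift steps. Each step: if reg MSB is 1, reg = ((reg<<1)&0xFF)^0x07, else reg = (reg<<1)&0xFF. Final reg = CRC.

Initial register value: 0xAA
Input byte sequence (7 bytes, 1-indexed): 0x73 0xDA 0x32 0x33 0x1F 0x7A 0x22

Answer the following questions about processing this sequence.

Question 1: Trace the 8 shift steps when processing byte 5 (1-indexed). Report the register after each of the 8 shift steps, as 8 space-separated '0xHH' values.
Answer: 0x2B 0x56 0xAC 0x5F 0xBE 0x7B 0xF6 0xEB

Derivation:
After byte 1 (0x73): reg=0x01
After byte 2 (0xDA): reg=0x0F
After byte 3 (0x32): reg=0xB3
After byte 4 (0x33): reg=0x89
Register before byte 5: 0x89
After XOR with byte 0x1F: 0x96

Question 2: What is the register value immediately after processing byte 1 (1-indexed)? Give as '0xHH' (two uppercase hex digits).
After byte 1 (0x73): reg=0x01

Answer: 0x01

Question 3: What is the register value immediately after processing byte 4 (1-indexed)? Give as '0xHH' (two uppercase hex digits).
After byte 1 (0x73): reg=0x01
After byte 2 (0xDA): reg=0x0F
After byte 3 (0x32): reg=0xB3
After byte 4 (0x33): reg=0x89

Answer: 0x89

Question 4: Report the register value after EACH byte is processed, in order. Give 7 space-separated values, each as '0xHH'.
0x01 0x0F 0xB3 0x89 0xEB 0xFE 0x1A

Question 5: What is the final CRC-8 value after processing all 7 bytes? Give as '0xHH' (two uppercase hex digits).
After byte 1 (0x73): reg=0x01
After byte 2 (0xDA): reg=0x0F
After byte 3 (0x32): reg=0xB3
After byte 4 (0x33): reg=0x89
After byte 5 (0x1F): reg=0xEB
After byte 6 (0x7A): reg=0xFE
After byte 7 (0x22): reg=0x1A

Answer: 0x1A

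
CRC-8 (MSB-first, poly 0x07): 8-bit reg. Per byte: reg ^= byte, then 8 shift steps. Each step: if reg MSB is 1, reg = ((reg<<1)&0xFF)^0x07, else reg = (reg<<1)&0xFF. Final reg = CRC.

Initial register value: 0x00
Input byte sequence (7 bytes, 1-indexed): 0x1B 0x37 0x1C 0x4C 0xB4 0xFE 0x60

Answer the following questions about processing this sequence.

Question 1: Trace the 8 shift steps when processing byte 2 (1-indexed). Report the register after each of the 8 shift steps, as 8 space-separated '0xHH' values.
After byte 1 (0x1B): reg=0x41
Register before byte 2: 0x41
After XOR with byte 0x37: 0x76

Answer: 0xEC 0xDF 0xB9 0x75 0xEA 0xD3 0xA1 0x45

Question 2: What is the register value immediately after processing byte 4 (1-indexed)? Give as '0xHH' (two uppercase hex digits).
Answer: 0x52

Derivation:
After byte 1 (0x1B): reg=0x41
After byte 2 (0x37): reg=0x45
After byte 3 (0x1C): reg=0x88
After byte 4 (0x4C): reg=0x52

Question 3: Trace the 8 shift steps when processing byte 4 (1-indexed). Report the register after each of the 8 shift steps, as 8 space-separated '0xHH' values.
After byte 1 (0x1B): reg=0x41
After byte 2 (0x37): reg=0x45
After byte 3 (0x1C): reg=0x88
Register before byte 4: 0x88
After XOR with byte 0x4C: 0xC4

Answer: 0x8F 0x19 0x32 0x64 0xC8 0x97 0x29 0x52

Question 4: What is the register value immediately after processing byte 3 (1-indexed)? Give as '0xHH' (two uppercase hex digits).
Answer: 0x88

Derivation:
After byte 1 (0x1B): reg=0x41
After byte 2 (0x37): reg=0x45
After byte 3 (0x1C): reg=0x88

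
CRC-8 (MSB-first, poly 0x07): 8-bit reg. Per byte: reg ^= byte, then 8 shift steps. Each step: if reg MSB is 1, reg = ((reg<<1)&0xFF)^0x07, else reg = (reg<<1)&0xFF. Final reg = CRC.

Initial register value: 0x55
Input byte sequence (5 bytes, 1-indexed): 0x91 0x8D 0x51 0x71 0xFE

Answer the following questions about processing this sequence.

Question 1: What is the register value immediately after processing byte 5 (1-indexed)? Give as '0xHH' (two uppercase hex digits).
Answer: 0x13

Derivation:
After byte 1 (0x91): reg=0x52
After byte 2 (0x8D): reg=0x13
After byte 3 (0x51): reg=0xC9
After byte 4 (0x71): reg=0x21
After byte 5 (0xFE): reg=0x13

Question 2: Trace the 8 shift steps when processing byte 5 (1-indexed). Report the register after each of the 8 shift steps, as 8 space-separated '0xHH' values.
After byte 1 (0x91): reg=0x52
After byte 2 (0x8D): reg=0x13
After byte 3 (0x51): reg=0xC9
After byte 4 (0x71): reg=0x21
Register before byte 5: 0x21
After XOR with byte 0xFE: 0xDF

Answer: 0xB9 0x75 0xEA 0xD3 0xA1 0x45 0x8A 0x13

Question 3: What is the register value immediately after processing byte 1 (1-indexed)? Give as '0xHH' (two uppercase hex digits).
After byte 1 (0x91): reg=0x52

Answer: 0x52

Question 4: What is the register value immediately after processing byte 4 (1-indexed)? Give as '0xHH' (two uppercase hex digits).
Answer: 0x21

Derivation:
After byte 1 (0x91): reg=0x52
After byte 2 (0x8D): reg=0x13
After byte 3 (0x51): reg=0xC9
After byte 4 (0x71): reg=0x21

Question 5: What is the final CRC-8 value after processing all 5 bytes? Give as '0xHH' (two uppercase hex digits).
After byte 1 (0x91): reg=0x52
After byte 2 (0x8D): reg=0x13
After byte 3 (0x51): reg=0xC9
After byte 4 (0x71): reg=0x21
After byte 5 (0xFE): reg=0x13

Answer: 0x13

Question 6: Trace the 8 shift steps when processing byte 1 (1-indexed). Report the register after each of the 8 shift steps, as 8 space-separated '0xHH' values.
Register before byte 1: 0x55
After XOR with byte 0x91: 0xC4

Answer: 0x8F 0x19 0x32 0x64 0xC8 0x97 0x29 0x52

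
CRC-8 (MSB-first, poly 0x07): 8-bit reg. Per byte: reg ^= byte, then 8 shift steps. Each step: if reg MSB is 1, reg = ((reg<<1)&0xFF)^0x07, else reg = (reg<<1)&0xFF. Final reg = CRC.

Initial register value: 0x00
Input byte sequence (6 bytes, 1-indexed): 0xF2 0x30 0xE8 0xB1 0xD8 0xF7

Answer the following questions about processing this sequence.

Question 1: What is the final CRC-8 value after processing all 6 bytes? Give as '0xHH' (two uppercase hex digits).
Answer: 0xB7

Derivation:
After byte 1 (0xF2): reg=0xD0
After byte 2 (0x30): reg=0xAE
After byte 3 (0xE8): reg=0xD5
After byte 4 (0xB1): reg=0x3B
After byte 5 (0xD8): reg=0xA7
After byte 6 (0xF7): reg=0xB7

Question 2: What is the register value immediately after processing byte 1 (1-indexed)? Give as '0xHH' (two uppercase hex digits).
After byte 1 (0xF2): reg=0xD0

Answer: 0xD0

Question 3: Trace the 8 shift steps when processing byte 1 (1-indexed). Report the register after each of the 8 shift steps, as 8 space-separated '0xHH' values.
Register before byte 1: 0x00
After XOR with byte 0xF2: 0xF2

Answer: 0xE3 0xC1 0x85 0x0D 0x1A 0x34 0x68 0xD0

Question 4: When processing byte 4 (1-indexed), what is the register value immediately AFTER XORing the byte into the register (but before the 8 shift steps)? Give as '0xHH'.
Answer: 0x64

Derivation:
Register before byte 4: 0xD5
Byte 4: 0xB1
0xD5 XOR 0xB1 = 0x64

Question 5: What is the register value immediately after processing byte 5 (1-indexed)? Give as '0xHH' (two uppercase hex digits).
After byte 1 (0xF2): reg=0xD0
After byte 2 (0x30): reg=0xAE
After byte 3 (0xE8): reg=0xD5
After byte 4 (0xB1): reg=0x3B
After byte 5 (0xD8): reg=0xA7

Answer: 0xA7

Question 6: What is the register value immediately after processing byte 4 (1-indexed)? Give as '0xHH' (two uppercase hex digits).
After byte 1 (0xF2): reg=0xD0
After byte 2 (0x30): reg=0xAE
After byte 3 (0xE8): reg=0xD5
After byte 4 (0xB1): reg=0x3B

Answer: 0x3B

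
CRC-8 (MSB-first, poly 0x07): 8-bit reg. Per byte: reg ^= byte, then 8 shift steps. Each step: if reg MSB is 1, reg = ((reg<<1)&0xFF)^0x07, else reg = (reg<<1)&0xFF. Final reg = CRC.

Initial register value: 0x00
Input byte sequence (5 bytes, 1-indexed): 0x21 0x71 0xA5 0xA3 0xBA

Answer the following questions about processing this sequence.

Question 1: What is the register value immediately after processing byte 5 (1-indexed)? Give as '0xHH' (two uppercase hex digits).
Answer: 0xA2

Derivation:
After byte 1 (0x21): reg=0xE7
After byte 2 (0x71): reg=0xEB
After byte 3 (0xA5): reg=0xED
After byte 4 (0xA3): reg=0xED
After byte 5 (0xBA): reg=0xA2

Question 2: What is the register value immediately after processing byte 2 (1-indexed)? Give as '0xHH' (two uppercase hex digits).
After byte 1 (0x21): reg=0xE7
After byte 2 (0x71): reg=0xEB

Answer: 0xEB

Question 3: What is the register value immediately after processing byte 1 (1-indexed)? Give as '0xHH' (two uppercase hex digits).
Answer: 0xE7

Derivation:
After byte 1 (0x21): reg=0xE7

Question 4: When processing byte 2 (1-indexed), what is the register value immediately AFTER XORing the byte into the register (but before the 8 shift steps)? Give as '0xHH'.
Answer: 0x96

Derivation:
Register before byte 2: 0xE7
Byte 2: 0x71
0xE7 XOR 0x71 = 0x96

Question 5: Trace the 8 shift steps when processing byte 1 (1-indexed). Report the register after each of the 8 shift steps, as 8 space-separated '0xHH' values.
Answer: 0x42 0x84 0x0F 0x1E 0x3C 0x78 0xF0 0xE7

Derivation:
Register before byte 1: 0x00
After XOR with byte 0x21: 0x21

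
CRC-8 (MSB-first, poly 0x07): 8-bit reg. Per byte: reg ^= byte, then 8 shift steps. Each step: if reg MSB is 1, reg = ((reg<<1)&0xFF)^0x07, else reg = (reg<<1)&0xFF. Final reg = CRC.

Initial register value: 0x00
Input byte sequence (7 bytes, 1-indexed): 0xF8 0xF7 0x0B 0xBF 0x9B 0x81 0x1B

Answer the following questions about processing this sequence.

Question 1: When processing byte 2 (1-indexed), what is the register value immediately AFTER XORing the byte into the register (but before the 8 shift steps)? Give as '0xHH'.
Answer: 0x11

Derivation:
Register before byte 2: 0xE6
Byte 2: 0xF7
0xE6 XOR 0xF7 = 0x11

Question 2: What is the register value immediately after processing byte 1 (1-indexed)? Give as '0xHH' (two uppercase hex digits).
After byte 1 (0xF8): reg=0xE6

Answer: 0xE6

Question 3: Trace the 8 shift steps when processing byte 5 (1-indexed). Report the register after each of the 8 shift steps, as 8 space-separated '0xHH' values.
After byte 1 (0xF8): reg=0xE6
After byte 2 (0xF7): reg=0x77
After byte 3 (0x0B): reg=0x73
After byte 4 (0xBF): reg=0x6A
Register before byte 5: 0x6A
After XOR with byte 0x9B: 0xF1

Answer: 0xE5 0xCD 0x9D 0x3D 0x7A 0xF4 0xEF 0xD9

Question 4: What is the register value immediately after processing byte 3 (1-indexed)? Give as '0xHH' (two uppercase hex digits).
After byte 1 (0xF8): reg=0xE6
After byte 2 (0xF7): reg=0x77
After byte 3 (0x0B): reg=0x73

Answer: 0x73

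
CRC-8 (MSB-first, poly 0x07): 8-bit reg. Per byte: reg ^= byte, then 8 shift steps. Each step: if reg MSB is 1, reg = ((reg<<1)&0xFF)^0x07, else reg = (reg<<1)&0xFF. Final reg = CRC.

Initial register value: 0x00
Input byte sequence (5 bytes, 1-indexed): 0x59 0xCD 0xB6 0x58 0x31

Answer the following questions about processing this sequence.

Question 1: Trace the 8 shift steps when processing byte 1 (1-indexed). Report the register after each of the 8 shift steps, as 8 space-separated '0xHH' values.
Register before byte 1: 0x00
After XOR with byte 0x59: 0x59

Answer: 0xB2 0x63 0xC6 0x8B 0x11 0x22 0x44 0x88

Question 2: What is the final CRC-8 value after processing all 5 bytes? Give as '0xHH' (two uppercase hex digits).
After byte 1 (0x59): reg=0x88
After byte 2 (0xCD): reg=0xDC
After byte 3 (0xB6): reg=0x11
After byte 4 (0x58): reg=0xF8
After byte 5 (0x31): reg=0x71

Answer: 0x71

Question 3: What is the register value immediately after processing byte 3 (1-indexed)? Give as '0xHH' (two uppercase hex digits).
After byte 1 (0x59): reg=0x88
After byte 2 (0xCD): reg=0xDC
After byte 3 (0xB6): reg=0x11

Answer: 0x11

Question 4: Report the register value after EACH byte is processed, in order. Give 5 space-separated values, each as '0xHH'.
0x88 0xDC 0x11 0xF8 0x71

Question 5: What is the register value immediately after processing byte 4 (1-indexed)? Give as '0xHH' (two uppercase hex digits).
After byte 1 (0x59): reg=0x88
After byte 2 (0xCD): reg=0xDC
After byte 3 (0xB6): reg=0x11
After byte 4 (0x58): reg=0xF8

Answer: 0xF8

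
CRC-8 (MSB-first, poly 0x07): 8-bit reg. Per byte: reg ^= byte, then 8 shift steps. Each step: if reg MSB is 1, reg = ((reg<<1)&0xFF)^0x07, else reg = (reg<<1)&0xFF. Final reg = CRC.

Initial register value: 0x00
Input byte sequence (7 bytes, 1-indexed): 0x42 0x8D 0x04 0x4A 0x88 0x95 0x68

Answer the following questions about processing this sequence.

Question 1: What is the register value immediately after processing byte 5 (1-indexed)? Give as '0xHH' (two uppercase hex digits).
Answer: 0x00

Derivation:
After byte 1 (0x42): reg=0xC9
After byte 2 (0x8D): reg=0xDB
After byte 3 (0x04): reg=0x13
After byte 4 (0x4A): reg=0x88
After byte 5 (0x88): reg=0x00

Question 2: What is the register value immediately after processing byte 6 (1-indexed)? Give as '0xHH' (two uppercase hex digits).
After byte 1 (0x42): reg=0xC9
After byte 2 (0x8D): reg=0xDB
After byte 3 (0x04): reg=0x13
After byte 4 (0x4A): reg=0x88
After byte 5 (0x88): reg=0x00
After byte 6 (0x95): reg=0xE2

Answer: 0xE2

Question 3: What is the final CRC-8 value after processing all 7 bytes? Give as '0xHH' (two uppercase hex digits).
After byte 1 (0x42): reg=0xC9
After byte 2 (0x8D): reg=0xDB
After byte 3 (0x04): reg=0x13
After byte 4 (0x4A): reg=0x88
After byte 5 (0x88): reg=0x00
After byte 6 (0x95): reg=0xE2
After byte 7 (0x68): reg=0xBF

Answer: 0xBF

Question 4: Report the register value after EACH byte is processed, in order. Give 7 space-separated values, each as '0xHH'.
0xC9 0xDB 0x13 0x88 0x00 0xE2 0xBF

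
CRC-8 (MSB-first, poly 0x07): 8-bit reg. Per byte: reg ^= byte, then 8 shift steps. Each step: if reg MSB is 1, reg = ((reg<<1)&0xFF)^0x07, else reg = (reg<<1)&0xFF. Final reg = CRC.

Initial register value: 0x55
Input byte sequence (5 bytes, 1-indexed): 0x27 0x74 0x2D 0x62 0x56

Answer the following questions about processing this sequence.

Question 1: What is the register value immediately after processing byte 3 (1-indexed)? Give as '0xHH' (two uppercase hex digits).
Answer: 0x84

Derivation:
After byte 1 (0x27): reg=0x59
After byte 2 (0x74): reg=0xC3
After byte 3 (0x2D): reg=0x84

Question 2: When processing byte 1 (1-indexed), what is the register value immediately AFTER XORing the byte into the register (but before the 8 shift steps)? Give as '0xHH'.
Register before byte 1: 0x55
Byte 1: 0x27
0x55 XOR 0x27 = 0x72

Answer: 0x72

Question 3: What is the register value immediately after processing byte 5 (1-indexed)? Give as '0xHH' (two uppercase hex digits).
After byte 1 (0x27): reg=0x59
After byte 2 (0x74): reg=0xC3
After byte 3 (0x2D): reg=0x84
After byte 4 (0x62): reg=0xBC
After byte 5 (0x56): reg=0x98

Answer: 0x98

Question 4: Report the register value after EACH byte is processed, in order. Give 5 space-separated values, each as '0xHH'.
0x59 0xC3 0x84 0xBC 0x98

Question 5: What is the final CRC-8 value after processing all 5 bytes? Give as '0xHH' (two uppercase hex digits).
Answer: 0x98

Derivation:
After byte 1 (0x27): reg=0x59
After byte 2 (0x74): reg=0xC3
After byte 3 (0x2D): reg=0x84
After byte 4 (0x62): reg=0xBC
After byte 5 (0x56): reg=0x98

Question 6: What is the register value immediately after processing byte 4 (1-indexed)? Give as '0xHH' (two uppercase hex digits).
Answer: 0xBC

Derivation:
After byte 1 (0x27): reg=0x59
After byte 2 (0x74): reg=0xC3
After byte 3 (0x2D): reg=0x84
After byte 4 (0x62): reg=0xBC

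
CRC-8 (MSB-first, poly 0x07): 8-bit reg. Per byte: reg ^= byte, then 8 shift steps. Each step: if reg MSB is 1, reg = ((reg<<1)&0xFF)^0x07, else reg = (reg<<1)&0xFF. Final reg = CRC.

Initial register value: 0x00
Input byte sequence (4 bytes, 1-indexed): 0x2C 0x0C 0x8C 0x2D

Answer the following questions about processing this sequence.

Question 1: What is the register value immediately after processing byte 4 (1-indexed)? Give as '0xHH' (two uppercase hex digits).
After byte 1 (0x2C): reg=0xC4
After byte 2 (0x0C): reg=0x76
After byte 3 (0x8C): reg=0xE8
After byte 4 (0x2D): reg=0x55

Answer: 0x55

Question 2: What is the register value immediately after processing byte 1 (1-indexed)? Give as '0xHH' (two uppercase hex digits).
Answer: 0xC4

Derivation:
After byte 1 (0x2C): reg=0xC4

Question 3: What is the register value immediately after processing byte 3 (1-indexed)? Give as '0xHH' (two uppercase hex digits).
After byte 1 (0x2C): reg=0xC4
After byte 2 (0x0C): reg=0x76
After byte 3 (0x8C): reg=0xE8

Answer: 0xE8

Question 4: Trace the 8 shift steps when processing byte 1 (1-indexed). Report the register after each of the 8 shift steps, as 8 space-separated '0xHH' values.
Register before byte 1: 0x00
After XOR with byte 0x2C: 0x2C

Answer: 0x58 0xB0 0x67 0xCE 0x9B 0x31 0x62 0xC4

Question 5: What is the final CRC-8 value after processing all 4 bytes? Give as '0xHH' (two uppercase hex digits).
After byte 1 (0x2C): reg=0xC4
After byte 2 (0x0C): reg=0x76
After byte 3 (0x8C): reg=0xE8
After byte 4 (0x2D): reg=0x55

Answer: 0x55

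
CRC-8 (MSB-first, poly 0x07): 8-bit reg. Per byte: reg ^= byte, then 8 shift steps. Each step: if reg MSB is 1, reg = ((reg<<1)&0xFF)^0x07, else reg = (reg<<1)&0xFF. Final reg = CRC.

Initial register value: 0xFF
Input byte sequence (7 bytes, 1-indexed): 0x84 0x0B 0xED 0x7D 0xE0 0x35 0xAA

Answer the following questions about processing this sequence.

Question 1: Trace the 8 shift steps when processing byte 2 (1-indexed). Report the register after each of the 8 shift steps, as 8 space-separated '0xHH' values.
After byte 1 (0x84): reg=0x66
Register before byte 2: 0x66
After XOR with byte 0x0B: 0x6D

Answer: 0xDA 0xB3 0x61 0xC2 0x83 0x01 0x02 0x04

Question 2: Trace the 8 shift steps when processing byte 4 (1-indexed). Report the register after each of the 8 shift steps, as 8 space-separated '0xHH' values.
After byte 1 (0x84): reg=0x66
After byte 2 (0x0B): reg=0x04
After byte 3 (0xED): reg=0x91
Register before byte 4: 0x91
After XOR with byte 0x7D: 0xEC

Answer: 0xDF 0xB9 0x75 0xEA 0xD3 0xA1 0x45 0x8A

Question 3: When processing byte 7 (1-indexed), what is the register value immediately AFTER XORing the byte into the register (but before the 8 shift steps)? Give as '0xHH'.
Answer: 0x56

Derivation:
Register before byte 7: 0xFC
Byte 7: 0xAA
0xFC XOR 0xAA = 0x56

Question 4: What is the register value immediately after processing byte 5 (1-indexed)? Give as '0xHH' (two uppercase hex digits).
Answer: 0x11

Derivation:
After byte 1 (0x84): reg=0x66
After byte 2 (0x0B): reg=0x04
After byte 3 (0xED): reg=0x91
After byte 4 (0x7D): reg=0x8A
After byte 5 (0xE0): reg=0x11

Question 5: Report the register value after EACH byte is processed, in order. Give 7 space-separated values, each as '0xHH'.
0x66 0x04 0x91 0x8A 0x11 0xFC 0xA5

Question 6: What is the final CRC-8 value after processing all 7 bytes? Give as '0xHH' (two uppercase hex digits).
Answer: 0xA5

Derivation:
After byte 1 (0x84): reg=0x66
After byte 2 (0x0B): reg=0x04
After byte 3 (0xED): reg=0x91
After byte 4 (0x7D): reg=0x8A
After byte 5 (0xE0): reg=0x11
After byte 6 (0x35): reg=0xFC
After byte 7 (0xAA): reg=0xA5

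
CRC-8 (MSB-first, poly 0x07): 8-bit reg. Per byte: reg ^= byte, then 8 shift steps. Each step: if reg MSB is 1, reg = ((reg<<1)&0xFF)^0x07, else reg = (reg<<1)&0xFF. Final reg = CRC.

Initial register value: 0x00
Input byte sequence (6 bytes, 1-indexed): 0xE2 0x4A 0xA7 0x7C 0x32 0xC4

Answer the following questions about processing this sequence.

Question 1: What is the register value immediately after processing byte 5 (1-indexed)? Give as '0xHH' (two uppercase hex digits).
Answer: 0x66

Derivation:
After byte 1 (0xE2): reg=0xA0
After byte 2 (0x4A): reg=0x98
After byte 3 (0xA7): reg=0xBD
After byte 4 (0x7C): reg=0x49
After byte 5 (0x32): reg=0x66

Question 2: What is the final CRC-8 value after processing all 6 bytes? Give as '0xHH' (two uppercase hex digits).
After byte 1 (0xE2): reg=0xA0
After byte 2 (0x4A): reg=0x98
After byte 3 (0xA7): reg=0xBD
After byte 4 (0x7C): reg=0x49
After byte 5 (0x32): reg=0x66
After byte 6 (0xC4): reg=0x67

Answer: 0x67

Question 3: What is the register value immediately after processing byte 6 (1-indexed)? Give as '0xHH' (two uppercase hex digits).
After byte 1 (0xE2): reg=0xA0
After byte 2 (0x4A): reg=0x98
After byte 3 (0xA7): reg=0xBD
After byte 4 (0x7C): reg=0x49
After byte 5 (0x32): reg=0x66
After byte 6 (0xC4): reg=0x67

Answer: 0x67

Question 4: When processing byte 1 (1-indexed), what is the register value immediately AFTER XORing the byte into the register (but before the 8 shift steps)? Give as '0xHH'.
Answer: 0xE2

Derivation:
Register before byte 1: 0x00
Byte 1: 0xE2
0x00 XOR 0xE2 = 0xE2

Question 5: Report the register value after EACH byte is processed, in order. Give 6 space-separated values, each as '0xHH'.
0xA0 0x98 0xBD 0x49 0x66 0x67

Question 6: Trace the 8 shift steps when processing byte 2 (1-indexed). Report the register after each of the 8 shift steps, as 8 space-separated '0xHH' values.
Answer: 0xD3 0xA1 0x45 0x8A 0x13 0x26 0x4C 0x98

Derivation:
After byte 1 (0xE2): reg=0xA0
Register before byte 2: 0xA0
After XOR with byte 0x4A: 0xEA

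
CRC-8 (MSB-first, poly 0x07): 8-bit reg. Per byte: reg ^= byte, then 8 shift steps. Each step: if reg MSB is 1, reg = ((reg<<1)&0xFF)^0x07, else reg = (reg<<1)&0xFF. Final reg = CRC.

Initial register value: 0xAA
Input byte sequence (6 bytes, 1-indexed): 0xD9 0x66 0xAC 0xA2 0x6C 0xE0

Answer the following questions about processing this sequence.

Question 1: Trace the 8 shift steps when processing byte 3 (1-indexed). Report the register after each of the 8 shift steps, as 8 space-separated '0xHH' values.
After byte 1 (0xD9): reg=0x5E
After byte 2 (0x66): reg=0xA8
Register before byte 3: 0xA8
After XOR with byte 0xAC: 0x04

Answer: 0x08 0x10 0x20 0x40 0x80 0x07 0x0E 0x1C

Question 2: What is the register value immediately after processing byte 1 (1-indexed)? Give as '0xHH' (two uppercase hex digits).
After byte 1 (0xD9): reg=0x5E

Answer: 0x5E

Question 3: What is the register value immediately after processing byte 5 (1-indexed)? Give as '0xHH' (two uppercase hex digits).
Answer: 0x9A

Derivation:
After byte 1 (0xD9): reg=0x5E
After byte 2 (0x66): reg=0xA8
After byte 3 (0xAC): reg=0x1C
After byte 4 (0xA2): reg=0x33
After byte 5 (0x6C): reg=0x9A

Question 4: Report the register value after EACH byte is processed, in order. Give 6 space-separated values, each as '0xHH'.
0x5E 0xA8 0x1C 0x33 0x9A 0x61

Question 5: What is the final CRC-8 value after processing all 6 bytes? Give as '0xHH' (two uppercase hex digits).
After byte 1 (0xD9): reg=0x5E
After byte 2 (0x66): reg=0xA8
After byte 3 (0xAC): reg=0x1C
After byte 4 (0xA2): reg=0x33
After byte 5 (0x6C): reg=0x9A
After byte 6 (0xE0): reg=0x61

Answer: 0x61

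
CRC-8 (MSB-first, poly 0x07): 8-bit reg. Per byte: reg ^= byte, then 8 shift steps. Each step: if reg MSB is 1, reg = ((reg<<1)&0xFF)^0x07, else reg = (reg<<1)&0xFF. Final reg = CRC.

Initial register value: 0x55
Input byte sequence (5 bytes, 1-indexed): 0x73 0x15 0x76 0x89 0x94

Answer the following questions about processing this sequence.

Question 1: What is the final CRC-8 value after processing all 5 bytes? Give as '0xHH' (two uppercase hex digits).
After byte 1 (0x73): reg=0xF2
After byte 2 (0x15): reg=0xBB
After byte 3 (0x76): reg=0x6D
After byte 4 (0x89): reg=0xB2
After byte 5 (0x94): reg=0xF2

Answer: 0xF2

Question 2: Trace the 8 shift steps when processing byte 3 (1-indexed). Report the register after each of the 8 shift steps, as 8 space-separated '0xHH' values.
After byte 1 (0x73): reg=0xF2
After byte 2 (0x15): reg=0xBB
Register before byte 3: 0xBB
After XOR with byte 0x76: 0xCD

Answer: 0x9D 0x3D 0x7A 0xF4 0xEF 0xD9 0xB5 0x6D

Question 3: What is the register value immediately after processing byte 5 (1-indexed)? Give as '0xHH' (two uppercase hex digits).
After byte 1 (0x73): reg=0xF2
After byte 2 (0x15): reg=0xBB
After byte 3 (0x76): reg=0x6D
After byte 4 (0x89): reg=0xB2
After byte 5 (0x94): reg=0xF2

Answer: 0xF2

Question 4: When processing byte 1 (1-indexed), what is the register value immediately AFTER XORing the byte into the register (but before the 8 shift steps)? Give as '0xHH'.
Register before byte 1: 0x55
Byte 1: 0x73
0x55 XOR 0x73 = 0x26

Answer: 0x26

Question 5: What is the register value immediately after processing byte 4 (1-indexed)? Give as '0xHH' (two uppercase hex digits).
After byte 1 (0x73): reg=0xF2
After byte 2 (0x15): reg=0xBB
After byte 3 (0x76): reg=0x6D
After byte 4 (0x89): reg=0xB2

Answer: 0xB2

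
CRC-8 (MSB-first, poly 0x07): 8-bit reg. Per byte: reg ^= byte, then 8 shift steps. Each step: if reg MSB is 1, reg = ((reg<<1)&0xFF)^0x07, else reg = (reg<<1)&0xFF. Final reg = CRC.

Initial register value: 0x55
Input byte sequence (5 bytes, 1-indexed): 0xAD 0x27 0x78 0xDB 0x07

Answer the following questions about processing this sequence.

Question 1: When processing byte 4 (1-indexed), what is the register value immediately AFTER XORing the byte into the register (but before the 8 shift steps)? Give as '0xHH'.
Register before byte 4: 0x97
Byte 4: 0xDB
0x97 XOR 0xDB = 0x4C

Answer: 0x4C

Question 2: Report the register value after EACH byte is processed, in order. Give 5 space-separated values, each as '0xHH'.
0xE6 0x49 0x97 0xE3 0xB2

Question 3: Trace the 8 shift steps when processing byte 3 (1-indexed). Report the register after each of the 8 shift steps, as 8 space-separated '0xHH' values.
After byte 1 (0xAD): reg=0xE6
After byte 2 (0x27): reg=0x49
Register before byte 3: 0x49
After XOR with byte 0x78: 0x31

Answer: 0x62 0xC4 0x8F 0x19 0x32 0x64 0xC8 0x97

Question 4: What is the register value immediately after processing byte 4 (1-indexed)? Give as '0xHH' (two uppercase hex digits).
After byte 1 (0xAD): reg=0xE6
After byte 2 (0x27): reg=0x49
After byte 3 (0x78): reg=0x97
After byte 4 (0xDB): reg=0xE3

Answer: 0xE3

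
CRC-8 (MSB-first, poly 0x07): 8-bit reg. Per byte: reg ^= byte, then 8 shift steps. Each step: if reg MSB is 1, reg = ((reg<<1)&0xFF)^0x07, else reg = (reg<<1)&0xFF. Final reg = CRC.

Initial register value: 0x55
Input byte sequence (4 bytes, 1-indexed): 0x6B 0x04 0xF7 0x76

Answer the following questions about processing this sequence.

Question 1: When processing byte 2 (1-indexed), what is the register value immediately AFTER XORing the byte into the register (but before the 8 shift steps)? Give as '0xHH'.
Register before byte 2: 0xBA
Byte 2: 0x04
0xBA XOR 0x04 = 0xBE

Answer: 0xBE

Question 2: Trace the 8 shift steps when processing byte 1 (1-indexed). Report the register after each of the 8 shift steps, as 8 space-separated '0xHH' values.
Answer: 0x7C 0xF8 0xF7 0xE9 0xD5 0xAD 0x5D 0xBA

Derivation:
Register before byte 1: 0x55
After XOR with byte 0x6B: 0x3E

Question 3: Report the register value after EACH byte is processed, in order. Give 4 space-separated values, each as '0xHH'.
0xBA 0x33 0x52 0xFC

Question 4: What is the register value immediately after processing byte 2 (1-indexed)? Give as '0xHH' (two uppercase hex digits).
Answer: 0x33

Derivation:
After byte 1 (0x6B): reg=0xBA
After byte 2 (0x04): reg=0x33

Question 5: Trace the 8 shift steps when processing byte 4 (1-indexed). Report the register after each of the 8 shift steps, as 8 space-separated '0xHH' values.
Answer: 0x48 0x90 0x27 0x4E 0x9C 0x3F 0x7E 0xFC

Derivation:
After byte 1 (0x6B): reg=0xBA
After byte 2 (0x04): reg=0x33
After byte 3 (0xF7): reg=0x52
Register before byte 4: 0x52
After XOR with byte 0x76: 0x24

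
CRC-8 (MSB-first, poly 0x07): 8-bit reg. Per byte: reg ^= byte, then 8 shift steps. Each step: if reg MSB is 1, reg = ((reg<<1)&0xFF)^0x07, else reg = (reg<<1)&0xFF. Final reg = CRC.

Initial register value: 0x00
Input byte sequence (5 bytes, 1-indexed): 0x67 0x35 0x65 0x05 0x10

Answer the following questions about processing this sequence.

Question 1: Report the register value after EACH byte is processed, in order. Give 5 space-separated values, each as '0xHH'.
0x32 0x15 0x57 0xB9 0x56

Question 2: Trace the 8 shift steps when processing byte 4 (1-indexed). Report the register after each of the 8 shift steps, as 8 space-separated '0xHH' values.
Answer: 0xA4 0x4F 0x9E 0x3B 0x76 0xEC 0xDF 0xB9

Derivation:
After byte 1 (0x67): reg=0x32
After byte 2 (0x35): reg=0x15
After byte 3 (0x65): reg=0x57
Register before byte 4: 0x57
After XOR with byte 0x05: 0x52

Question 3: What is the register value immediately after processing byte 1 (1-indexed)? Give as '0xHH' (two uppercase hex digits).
After byte 1 (0x67): reg=0x32

Answer: 0x32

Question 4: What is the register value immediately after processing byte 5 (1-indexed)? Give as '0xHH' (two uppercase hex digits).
Answer: 0x56

Derivation:
After byte 1 (0x67): reg=0x32
After byte 2 (0x35): reg=0x15
After byte 3 (0x65): reg=0x57
After byte 4 (0x05): reg=0xB9
After byte 5 (0x10): reg=0x56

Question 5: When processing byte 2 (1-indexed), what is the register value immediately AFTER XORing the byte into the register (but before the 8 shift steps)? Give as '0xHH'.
Register before byte 2: 0x32
Byte 2: 0x35
0x32 XOR 0x35 = 0x07

Answer: 0x07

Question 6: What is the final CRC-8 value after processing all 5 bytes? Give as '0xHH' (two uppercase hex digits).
Answer: 0x56

Derivation:
After byte 1 (0x67): reg=0x32
After byte 2 (0x35): reg=0x15
After byte 3 (0x65): reg=0x57
After byte 4 (0x05): reg=0xB9
After byte 5 (0x10): reg=0x56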